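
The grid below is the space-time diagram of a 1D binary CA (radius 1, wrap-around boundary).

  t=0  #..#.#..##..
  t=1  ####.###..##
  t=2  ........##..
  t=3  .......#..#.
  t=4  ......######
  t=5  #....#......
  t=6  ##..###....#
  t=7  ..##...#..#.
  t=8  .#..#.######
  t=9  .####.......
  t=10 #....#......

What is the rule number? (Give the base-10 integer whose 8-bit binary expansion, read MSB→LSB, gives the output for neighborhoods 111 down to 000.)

  [7] ### => .  t=1,i=0
  [6] ##. => .  t=0,i=9
  [5] #.# => .  t=0,i=4
  [4] #.. => #  t=0,i=1
  [3] .## => .  t=0,i=8
  [2] .#. => #  t=0,i=0
  [1] ..# => #  t=0,i=2
  [0] ... => .  t=2,i=0
  bits 00010110 = 22

22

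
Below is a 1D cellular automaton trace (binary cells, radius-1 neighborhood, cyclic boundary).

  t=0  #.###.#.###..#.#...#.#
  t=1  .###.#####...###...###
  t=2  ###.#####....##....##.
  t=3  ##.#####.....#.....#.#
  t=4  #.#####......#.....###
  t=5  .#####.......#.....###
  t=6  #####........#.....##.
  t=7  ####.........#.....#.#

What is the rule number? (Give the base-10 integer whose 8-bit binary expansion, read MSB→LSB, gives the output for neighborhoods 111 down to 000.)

172

  nb ###: next=#  (t=0,i=3, bit7=1)
  nb ##.: next=.  (t=0,i=0, bit6=0)
  nb #.#: next=#  (t=0,i=1, bit5=1)
  nb #..: next=.  (t=0,i=11, bit4=0)
  nb .##: next=#  (t=0,i=2, bit3=1)
  nb .#.: next=#  (t=0,i=6, bit2=1)
  nb ..#: next=.  (t=0,i=12, bit1=0)
  nb ...: next=.  (t=0,i=17, bit0=0)
  bits 10101100 = 172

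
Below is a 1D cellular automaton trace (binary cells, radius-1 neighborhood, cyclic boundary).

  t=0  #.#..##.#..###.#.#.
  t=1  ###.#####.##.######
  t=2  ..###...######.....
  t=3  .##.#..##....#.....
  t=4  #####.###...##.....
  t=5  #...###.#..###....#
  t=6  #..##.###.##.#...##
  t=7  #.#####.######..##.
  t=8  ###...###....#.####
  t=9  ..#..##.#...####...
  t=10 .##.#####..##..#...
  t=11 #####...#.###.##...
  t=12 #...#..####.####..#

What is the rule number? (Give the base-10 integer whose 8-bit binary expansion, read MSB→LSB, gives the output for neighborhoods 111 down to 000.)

  ### -> .   bit 7 = 0  t=0,i=12
  ##. -> #   bit 6 = 1  t=0,i=6
  #.# -> #   bit 5 = 1  t=0,i=1
  #.. -> .   bit 4 = 0  t=0,i=3
  .## -> #   bit 3 = 1  t=0,i=5
  .#. -> #   bit 2 = 1  t=0,i=0
  ..# -> #   bit 1 = 1  t=0,i=4
  ... -> .   bit 0 = 0  t=2,i=0
  bits 01101110 = 110

110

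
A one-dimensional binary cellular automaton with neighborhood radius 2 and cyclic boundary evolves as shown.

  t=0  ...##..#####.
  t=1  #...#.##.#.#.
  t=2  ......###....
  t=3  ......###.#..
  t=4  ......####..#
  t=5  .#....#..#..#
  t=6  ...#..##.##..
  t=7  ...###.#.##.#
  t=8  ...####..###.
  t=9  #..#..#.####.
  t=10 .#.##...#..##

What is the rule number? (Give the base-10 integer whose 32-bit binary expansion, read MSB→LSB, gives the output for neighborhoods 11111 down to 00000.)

  ##### -> #   bit 31 = 1  t=0,i=9
  ####. -> .   bit 30 = 0  t=0,i=10
  ###.# -> #   bit 29 = 1  t=3,i=8
  ###.. -> #   bit 28 = 1  t=0,i=11
  ##.## -> .   bit 27 = 0  t=6,i=8
  ##.#. -> #   bit 26 = 1  t=1,i=8
  ##..# -> .   bit 25 = 0  t=0,i=5
  ##... -> .   bit 24 = 0  t=0,i=12
  #.### -> #   bit 23 = 1  t=9,i=8
  #.##. -> #   bit 22 = 1  t=1,i=6
  #.#.# -> .   bit 21 = 0  t=1,i=9
  #.#.. -> .   bit 20 = 0  t=1,i=0
  #..## -> #   bit 19 = 1  t=0,i=6
  #..#. -> .   bit 18 = 0  t=4,i=11
  #...# -> .   bit 17 = 0  t=1,i=2
  #.... -> #   bit 16 = 1  t=0,i=0
  .#### -> .   bit 15 = 0  t=0,i=8
  .###. -> #   bit 14 = 1  t=2,i=7
  .##.# -> #   bit 13 = 1  t=1,i=7
  .##.. -> #   bit 12 = 1  t=0,i=4
  .#.## -> .   bit 11 = 0  t=1,i=5
  .#.#. -> .   bit 10 = 0  t=1,i=10
  .#..# -> #   bit 9 = 1  t=5,i=7
  .#... -> .   bit 8 = 0  t=1,i=1
  ..### -> #   bit 7 = 1  t=0,i=7
  ..##. -> .   bit 6 = 0  t=0,i=3
  ..#.# -> .   bit 5 = 0  t=1,i=4
  ..#.. -> #   bit 4 = 1  t=4,i=12
  ...## -> .   bit 3 = 0  t=0,i=2
  ...#. -> .   bit 2 = 0  t=1,i=3
  ....# -> .   bit 1 = 0  t=0,i=1
  ..... -> .   bit 0 = 0  t=2,i=0
  bits 10110100110010010111001010010000 = 3033100944

3033100944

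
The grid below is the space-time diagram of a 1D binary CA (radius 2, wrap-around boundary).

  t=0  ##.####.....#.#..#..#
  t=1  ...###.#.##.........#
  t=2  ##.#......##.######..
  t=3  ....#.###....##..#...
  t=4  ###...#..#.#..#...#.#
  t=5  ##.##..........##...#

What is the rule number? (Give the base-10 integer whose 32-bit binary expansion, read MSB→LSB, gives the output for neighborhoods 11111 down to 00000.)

1099075971

  #####|.  b31=0 t=2,i=15
  ####.|#  b30=1 t=0,i=5
  ###.#|.  b29=0 t=0,i=1
  ###..|.  b28=0 t=0,i=6
  ##.##|.  b27=0 t=0,i=2
  ##.#.|.  b26=0 t=1,i=6
  ##..#|.  b25=0 t=2,i=19
  ##...|#  b24=1 t=0,i=7
  #.###|#  b23=1 t=0,i=3
  #.##.|.  b22=0 t=1,i=9
  #.#.#|.  b21=0 t=1,i=7
  #.#..|.  b20=0 t=0,i=14
  #..##|.  b19=0 t=0,i=19
  #..#.|.  b18=0 t=0,i=16
  #...#|#  b17=1 t=1,i=1
  #....|.  b16=0 t=0,i=8
  .####|#  b15=1 t=0,i=4
  .###.|.  b14=0 t=0,i=0
  .##.#|.  b13=0 t=2,i=1
  .##..|#  b12=1 t=1,i=10
  .#.##|.  b11=0 t=1,i=8
  .#.#.|.  b10=0 t=0,i=13
  .#..#|.  b9=0 t=0,i=15
  .#...|#  b8=1 t=1,i=0
  ..###|#  b7=1 t=0,i=20
  ..##.|.  b6=0 t=2,i=0
  ..#.#|.  b5=0 t=0,i=12
  ..#..|.  b4=0 t=0,i=17
  ...##|.  b3=0 t=1,i=2
  ...#.|.  b2=0 t=0,i=11
  ....#|#  b1=1 t=0,i=10
  .....|#  b0=1 t=0,i=9
  bits 01000001100000101001000110000011 = 1099075971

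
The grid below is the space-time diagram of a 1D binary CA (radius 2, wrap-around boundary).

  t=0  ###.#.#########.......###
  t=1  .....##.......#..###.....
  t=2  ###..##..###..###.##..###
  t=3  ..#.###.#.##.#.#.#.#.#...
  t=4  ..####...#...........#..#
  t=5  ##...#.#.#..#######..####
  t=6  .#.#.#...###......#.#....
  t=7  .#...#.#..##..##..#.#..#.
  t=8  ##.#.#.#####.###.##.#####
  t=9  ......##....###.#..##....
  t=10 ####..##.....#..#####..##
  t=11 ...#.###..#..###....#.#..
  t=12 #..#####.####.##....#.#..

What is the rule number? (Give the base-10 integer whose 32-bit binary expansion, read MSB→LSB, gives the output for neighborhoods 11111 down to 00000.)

  #####|.  b31=0 t=0,i=0
  ####.|.  b30=0 t=0,i=1
  ###.#|.  b29=0 t=0,i=2
  ###..|#  b28=1 t=0,i=14
  ##.##|#  b27=1 t=2,i=17
  ##.#.|.  b26=0 t=0,i=3
  ##..#|.  b25=0 t=2,i=3
  ##...|.  b24=0 t=0,i=15
  #.###|#  b23=1 t=0,i=6
  #.##.|.  b22=0 t=2,i=18
  #.#.#|.  b21=0 t=0,i=4
  #.#..|#  b20=1 t=3,i=21
  #..##|#  b19=1 t=1,i=16
  #..#.|#  b18=1 t=4,i=23
  #...#|#  b17=1 t=4,i=7
  #....|.  b16=0 t=0,i=16
  .####|.  b15=0 t=0,i=7
  .###.|#  b14=1 t=1,i=18
  .##.#|.  b13=0 t=3,i=11
  .##..|#  b12=1 t=1,i=6
  .#.##|#  b11=1 t=0,i=5
  .#.#.|.  b10=0 t=3,i=14
  .#..#|#  b9=1 t=1,i=15
  .#...|.  b8=0 t=3,i=22
  ..###|.  b7=0 t=0,i=22
  ..##.|#  b6=1 t=1,i=5
  ..#.#|#  b5=1 t=3,i=2
  ..#..|#  b4=1 t=1,i=14
  ...##|.  b3=0 t=0,i=21
  ...#.|.  b2=0 t=1,i=13
  ....#|.  b1=0 t=0,i=20
  .....|#  b0=1 t=0,i=17
  bits 00011000100111100101101001110001 = 413031025

413031025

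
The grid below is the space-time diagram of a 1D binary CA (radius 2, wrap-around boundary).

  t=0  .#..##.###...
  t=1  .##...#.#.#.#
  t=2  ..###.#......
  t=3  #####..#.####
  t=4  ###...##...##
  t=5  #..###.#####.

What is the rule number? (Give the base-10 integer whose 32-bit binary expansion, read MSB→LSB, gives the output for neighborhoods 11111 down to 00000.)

  [31] ##### => #  t=3,i=0
  [30] ####. => .  t=3,i=3
  [29] ###.# => #  t=2,i=4
  [28] ###.. => .  t=0,i=9
  [27] ##.## => #  t=0,i=6
  [26] ##.#. => .  t=2,i=5
  [25] ##..# => .  t=3,i=5
  [24] ##... => #  t=0,i=10
  [23] #.### => .  t=0,i=7
  [22] #.##. => .  t=1,i=1
  [21] #.#.# => .  t=1,i=8
  [20] #.#.. => .  t=2,i=6
  [19] #..## => .  t=0,i=3
  [18] #..#. => #  t=3,i=6
  [17] #...# => #  t=1,i=4
  [16] #.... => .  t=0,i=11
  [15] .#### => .  t=3,i=10
  [14] .###. => #  t=0,i=8
  [13] .##.# => .  t=0,i=5
  [12] .##.. => #  t=1,i=2
  [11] .#.## => .  t=1,i=0
  [10] .#.#. => .  t=1,i=7
  [9] .#..# => #  t=0,i=2
  [8] .#... => #  t=2,i=7
  [7] ..### => #  t=2,i=2
  [6] ..##. => .  t=0,i=4
  [5] ..#.# => #  t=1,i=6
  [4] ..#.. => #  t=0,i=1
  [3] ...## => #  t=2,i=1
  [2] ...#. => .  t=0,i=0
  [1] ....# => #  t=0,i=12
  [0] ..... => #  t=2,i=9
  bits 10101001000001100101001110111011 = 2835764155

2835764155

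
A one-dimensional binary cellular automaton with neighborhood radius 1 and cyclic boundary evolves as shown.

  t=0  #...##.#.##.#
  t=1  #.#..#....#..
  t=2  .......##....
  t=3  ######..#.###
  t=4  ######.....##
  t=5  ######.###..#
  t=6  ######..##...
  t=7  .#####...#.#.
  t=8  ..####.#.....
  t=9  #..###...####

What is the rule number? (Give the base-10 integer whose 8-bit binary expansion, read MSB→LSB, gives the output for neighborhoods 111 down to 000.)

193

  ###|#  b7=1 t=3,i=0
  ##.|#  b6=1 t=0,i=0
  #.#|.  b5=0 t=0,i=6
  #..|.  b4=0 t=0,i=1
  .##|.  b3=0 t=0,i=4
  .#.|.  b2=0 t=0,i=7
  ..#|.  b1=0 t=0,i=3
  ...|#  b0=1 t=0,i=2
  bits 11000001 = 193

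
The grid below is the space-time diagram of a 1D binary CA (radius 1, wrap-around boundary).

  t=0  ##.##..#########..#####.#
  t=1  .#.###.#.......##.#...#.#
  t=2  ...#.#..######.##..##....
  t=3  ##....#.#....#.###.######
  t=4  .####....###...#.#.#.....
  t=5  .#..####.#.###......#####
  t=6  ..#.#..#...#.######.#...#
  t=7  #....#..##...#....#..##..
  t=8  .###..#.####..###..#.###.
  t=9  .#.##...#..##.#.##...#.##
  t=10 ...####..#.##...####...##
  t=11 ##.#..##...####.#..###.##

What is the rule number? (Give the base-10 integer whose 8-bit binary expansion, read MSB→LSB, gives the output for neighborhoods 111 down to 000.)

  ###|.  b7=0 t=0,i=0
  ##.|#  b6=1 t=0,i=1
  #.#|.  b5=0 t=0,i=2
  #..|#  b4=1 t=0,i=5
  .##|#  b3=1 t=0,i=3
  .#.|.  b2=0 t=1,i=1
  ..#|.  b1=0 t=0,i=6
  ...|#  b0=1 t=1,i=9
  bits 01011001 = 89

89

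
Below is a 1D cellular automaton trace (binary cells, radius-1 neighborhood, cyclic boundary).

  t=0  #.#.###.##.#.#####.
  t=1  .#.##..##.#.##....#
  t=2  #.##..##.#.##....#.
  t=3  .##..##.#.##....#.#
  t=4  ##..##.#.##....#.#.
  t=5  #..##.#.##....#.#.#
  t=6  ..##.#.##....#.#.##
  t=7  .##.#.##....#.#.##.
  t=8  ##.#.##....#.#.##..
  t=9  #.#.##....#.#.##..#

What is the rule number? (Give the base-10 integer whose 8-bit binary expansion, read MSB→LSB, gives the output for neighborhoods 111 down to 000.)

42

  [7] ### => .  t=0,i=5
  [6] ##. => .  t=0,i=6
  [5] #.# => #  t=0,i=1
  [4] #.. => .  t=1,i=5
  [3] .## => #  t=0,i=4
  [2] .#. => .  t=0,i=0
  [1] ..# => #  t=1,i=6
  [0] ... => .  t=1,i=15
  bits 00101010 = 42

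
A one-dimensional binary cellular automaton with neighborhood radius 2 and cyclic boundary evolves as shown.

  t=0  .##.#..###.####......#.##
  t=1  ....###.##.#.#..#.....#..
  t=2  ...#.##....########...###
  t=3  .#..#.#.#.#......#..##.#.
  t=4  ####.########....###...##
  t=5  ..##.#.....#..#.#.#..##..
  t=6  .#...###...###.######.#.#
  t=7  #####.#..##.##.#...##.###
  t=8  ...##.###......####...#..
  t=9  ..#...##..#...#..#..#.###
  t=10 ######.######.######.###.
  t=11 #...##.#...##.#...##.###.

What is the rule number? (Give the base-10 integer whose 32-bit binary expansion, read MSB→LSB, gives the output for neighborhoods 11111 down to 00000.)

  #####|.  b31=0 t=2,i=13
  ####.|#  b30=1 t=0,i=13
  ###.#|#  b29=1 t=0,i=9
  ###..|.  b28=0 t=0,i=14
  ##.##|.  b27=0 t=0,i=0
  ##.#.|.  b26=0 t=0,i=3
  ##..#|#  b25=1 t=9,i=0
  ##...|.  b24=0 t=0,i=15
  #.###|#  b23=1 t=0,i=11
  #.##.|.  b22=0 t=0,i=1
  #.#.#|#  b21=1 t=1,i=11
  #.#..|#  b20=1 t=0,i=4
  #..##|#  b19=1 t=0,i=6
  #..#.|#  b18=1 t=1,i=15
  #...#|#  b17=1 t=2,i=1
  #....|#  b16=1 t=0,i=16
  .####|.  b15=0 t=0,i=12
  .###.|#  b14=1 t=0,i=8
  .##.#|.  b13=0 t=0,i=2
  .##..|#  b12=1 t=2,i=6
  .#.##|#  b11=1 t=0,i=22
  .#.#.|#  b10=1 t=1,i=12
  .#..#|#  b9=1 t=0,i=5
  .#...|#  b8=1 t=1,i=17
  ..###|.  b7=0 t=0,i=7
  ..##.|.  b6=0 t=3,i=20
  ..#.#|.  b5=0 t=0,i=21
  ..#..|#  b4=1 t=1,i=16
  ...##|#  b3=1 t=1,i=3
  ...#.|.  b2=0 t=0,i=20
  ....#|.  b1=0 t=0,i=19
  .....|.  b0=0 t=0,i=17
  bits 01100010101111110101111100011000 = 1656708888

1656708888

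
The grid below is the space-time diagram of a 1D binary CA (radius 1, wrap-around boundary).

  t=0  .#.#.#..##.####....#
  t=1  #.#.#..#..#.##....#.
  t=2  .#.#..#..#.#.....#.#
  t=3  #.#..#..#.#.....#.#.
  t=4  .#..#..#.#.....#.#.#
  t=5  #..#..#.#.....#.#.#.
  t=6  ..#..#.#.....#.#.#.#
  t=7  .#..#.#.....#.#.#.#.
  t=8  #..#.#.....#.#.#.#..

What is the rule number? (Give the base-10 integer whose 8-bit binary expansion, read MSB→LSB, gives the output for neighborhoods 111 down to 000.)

  ###|#  b7=1 t=0,i=12
  ##.|.  b6=0 t=0,i=9
  #.#|#  b5=1 t=0,i=0
  #..|.  b4=0 t=0,i=6
  .##|.  b3=0 t=0,i=8
  .#.|.  b2=0 t=0,i=1
  ..#|#  b1=1 t=0,i=7
  ...|.  b0=0 t=0,i=16
  bits 10100010 = 162

162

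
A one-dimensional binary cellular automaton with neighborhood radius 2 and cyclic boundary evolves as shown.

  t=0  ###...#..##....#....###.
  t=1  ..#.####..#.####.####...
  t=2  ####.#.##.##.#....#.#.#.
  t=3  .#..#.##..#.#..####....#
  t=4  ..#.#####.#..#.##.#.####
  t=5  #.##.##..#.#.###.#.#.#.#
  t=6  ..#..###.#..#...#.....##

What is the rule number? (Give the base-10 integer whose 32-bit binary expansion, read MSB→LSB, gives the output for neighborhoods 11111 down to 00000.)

2521012926

  nb #####: next=#  (t=4,i=6, bit31=1)
  nb ####.: next=.  (t=1,i=6, bit30=0)
  nb ###.#: next=.  (t=0,i=22, bit29=0)
  nb ###..: next=#  (t=0,i=2, bit28=1)
  nb ##.##: next=.  (t=0,i=23, bit27=0)
  nb ##.#.: next=#  (t=2,i=4, bit26=1)
  nb ##..#: next=#  (t=1,i=8, bit25=1)
  nb ##...: next=.  (t=0,i=3, bit24=0)
  nb #.###: next=.  (t=0,i=0, bit23=0)
  nb #.##.: next=#  (t=2,i=7, bit22=1)
  nb #.#.#: next=.  (t=2,i=5, bit21=0)
  nb #.#..: next=.  (t=2,i=13, bit20=0)
  nb #..##: next=.  (t=0,i=8, bit19=0)
  nb #..#.: next=.  (t=1,i=9, bit18=0)
  nb #...#: next=#  (t=0,i=4, bit17=1)
  nb #....: next=#  (t=0,i=12, bit16=1)
  nb .####: next=#  (t=1,i=5, bit15=1)
  nb .###.: next=.  (t=0,i=1, bit14=0)
  nb .##.#: next=.  (t=2,i=8, bit13=0)
  nb .##..: next=#  (t=0,i=10, bit12=1)
  nb .#.##: next=#  (t=1,i=3, bit11=1)
  nb .#.#.: next=.  (t=2,i=19, bit10=0)
  nb .#..#: next=#  (t=0,i=7, bit9=1)
  nb .#...: next=.  (t=0,i=16, bit8=0)
  nb ..###: next=#  (t=0,i=20, bit7=1)
  nb ..##.: next=.  (t=0,i=9, bit6=0)
  nb ..#.#: next=#  (t=1,i=2, bit5=1)
  nb ..#..: next=#  (t=0,i=6, bit4=1)
  nb ...##: next=#  (t=0,i=19, bit3=1)
  nb ...#.: next=#  (t=0,i=5, bit2=1)
  nb ....#: next=#  (t=0,i=13, bit1=1)
  nb .....: next=.  (t=1,i=23, bit0=0)
  bits 10010110010000111001101010111110 = 2521012926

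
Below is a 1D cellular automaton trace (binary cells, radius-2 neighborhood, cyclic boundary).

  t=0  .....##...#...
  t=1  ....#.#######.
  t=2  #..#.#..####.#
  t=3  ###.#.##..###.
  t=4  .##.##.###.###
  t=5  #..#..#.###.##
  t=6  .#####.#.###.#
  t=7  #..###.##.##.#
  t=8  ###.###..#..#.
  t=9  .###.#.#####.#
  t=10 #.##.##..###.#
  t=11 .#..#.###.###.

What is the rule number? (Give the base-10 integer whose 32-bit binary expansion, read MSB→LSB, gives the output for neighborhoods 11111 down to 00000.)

3945750300

  ##### -> #   bit 31 = 1  t=1,i=8
  ####. -> #   bit 30 = 1  t=1,i=11
  ###.# -> #   bit 29 = 1  t=2,i=11
  ###.. -> .   bit 28 = 0  t=1,i=12
  ##.## -> #   bit 27 = 1  t=2,i=12
  ##.#. -> .   bit 26 = 0  t=3,i=3
  ##..# -> #   bit 25 = 1  t=2,i=1
  ##... -> #   bit 24 = 1  t=0,i=7
  #.### -> .   bit 23 = 0  t=1,i=6
  #.##. -> .   bit 22 = 0  t=2,i=13
  #.#.# -> #   bit 21 = 1  t=3,i=4
  #.#.. -> .   bit 20 = 0  t=2,i=5
  #..## -> #   bit 19 = 1  t=2,i=7
  #..#. -> #   bit 18 = 1  t=2,i=2
  #...# -> #   bit 17 = 1  t=0,i=8
  #.... -> #   bit 16 = 1  t=0,i=12
  .#### -> .   bit 15 = 0  t=1,i=7
  .###. -> #   bit 14 = 1  t=3,i=1
  .##.# -> .   bit 13 = 0  t=4,i=2
  .##.. -> #   bit 12 = 1  t=0,i=6
  .#.## -> #   bit 11 = 1  t=1,i=5
  .#.#. -> #   bit 10 = 1  t=2,i=4
  .#..# -> #   bit 9 = 1  t=2,i=6
  .#... -> #   bit 8 = 1  t=0,i=11
  ..### -> .   bit 7 = 0  t=2,i=8
  ..##. -> .   bit 6 = 0  t=0,i=5
  ..#.# -> .   bit 5 = 0  t=1,i=4
  ..#.. -> #   bit 4 = 1  t=0,i=10
  ...## -> #   bit 3 = 1  t=0,i=4
  ...#. -> #   bit 2 = 1  t=0,i=9
  ....# -> .   bit 1 = 0  t=0,i=3
  ..... -> .   bit 0 = 0  t=0,i=0
  bits 11101011001011110101111100011100 = 3945750300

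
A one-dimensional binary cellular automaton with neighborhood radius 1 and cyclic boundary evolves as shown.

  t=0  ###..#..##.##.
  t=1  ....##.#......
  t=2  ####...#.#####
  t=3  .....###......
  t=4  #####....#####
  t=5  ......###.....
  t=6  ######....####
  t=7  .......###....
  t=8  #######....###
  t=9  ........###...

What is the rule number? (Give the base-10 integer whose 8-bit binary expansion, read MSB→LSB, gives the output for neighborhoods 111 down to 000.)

  ###|.  b7=0 t=0,i=1
  ##.|.  b6=0 t=0,i=2
  #.#|.  b5=0 t=0,i=10
  #..|.  b4=0 t=0,i=3
  .##|.  b3=0 t=0,i=0
  .#.|#  b2=1 t=0,i=5
  ..#|#  b1=1 t=0,i=4
  ...|#  b0=1 t=1,i=0
  bits 00000111 = 7

7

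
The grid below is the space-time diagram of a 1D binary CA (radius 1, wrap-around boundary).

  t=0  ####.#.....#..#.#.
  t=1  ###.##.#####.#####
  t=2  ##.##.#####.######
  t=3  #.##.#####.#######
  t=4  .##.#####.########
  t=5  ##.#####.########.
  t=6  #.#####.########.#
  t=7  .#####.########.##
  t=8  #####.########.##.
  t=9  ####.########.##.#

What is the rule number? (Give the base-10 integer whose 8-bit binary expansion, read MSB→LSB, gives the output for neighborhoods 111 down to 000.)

  [7] ### => #  t=0,i=1
  [6] ##. => .  t=0,i=3
  [5] #.# => #  t=0,i=4
  [4] #.. => .  t=0,i=6
  [3] .## => #  t=0,i=0
  [2] .#. => #  t=0,i=5
  [1] ..# => #  t=0,i=10
  [0] ... => #  t=0,i=7
  bits 10101111 = 175

175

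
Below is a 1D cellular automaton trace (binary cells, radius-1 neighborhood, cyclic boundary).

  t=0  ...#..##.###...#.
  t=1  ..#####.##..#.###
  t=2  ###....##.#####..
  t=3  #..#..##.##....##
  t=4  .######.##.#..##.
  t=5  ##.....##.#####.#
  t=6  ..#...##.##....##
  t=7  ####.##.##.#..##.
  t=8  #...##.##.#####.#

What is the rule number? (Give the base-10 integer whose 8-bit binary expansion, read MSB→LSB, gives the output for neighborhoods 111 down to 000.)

62

  ###|.  b7=0 t=0,i=10
  ##.|.  b6=0 t=0,i=7
  #.#|#  b5=1 t=0,i=8
  #..|#  b4=1 t=0,i=4
  .##|#  b3=1 t=0,i=6
  .#.|#  b2=1 t=0,i=3
  ..#|#  b1=1 t=0,i=2
  ...|.  b0=0 t=0,i=0
  bits 00111110 = 62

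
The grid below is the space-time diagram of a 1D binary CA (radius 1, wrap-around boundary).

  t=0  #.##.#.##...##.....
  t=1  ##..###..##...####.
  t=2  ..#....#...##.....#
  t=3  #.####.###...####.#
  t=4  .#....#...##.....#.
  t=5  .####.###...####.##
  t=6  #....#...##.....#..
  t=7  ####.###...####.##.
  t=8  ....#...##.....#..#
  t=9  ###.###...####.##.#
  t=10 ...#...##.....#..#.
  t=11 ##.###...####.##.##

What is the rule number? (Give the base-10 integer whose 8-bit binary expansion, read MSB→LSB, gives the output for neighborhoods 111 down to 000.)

53

  nb ###: next=.  (t=1,i=5, bit7=0)
  nb ##.: next=.  (t=0,i=3, bit6=0)
  nb #.#: next=#  (t=0,i=1, bit5=1)
  nb #..: next=#  (t=0,i=9, bit4=1)
  nb .##: next=.  (t=0,i=2, bit3=0)
  nb .#.: next=#  (t=0,i=0, bit2=1)
  nb ..#: next=.  (t=0,i=11, bit1=0)
  nb ...: next=#  (t=0,i=10, bit0=1)
  bits 00110101 = 53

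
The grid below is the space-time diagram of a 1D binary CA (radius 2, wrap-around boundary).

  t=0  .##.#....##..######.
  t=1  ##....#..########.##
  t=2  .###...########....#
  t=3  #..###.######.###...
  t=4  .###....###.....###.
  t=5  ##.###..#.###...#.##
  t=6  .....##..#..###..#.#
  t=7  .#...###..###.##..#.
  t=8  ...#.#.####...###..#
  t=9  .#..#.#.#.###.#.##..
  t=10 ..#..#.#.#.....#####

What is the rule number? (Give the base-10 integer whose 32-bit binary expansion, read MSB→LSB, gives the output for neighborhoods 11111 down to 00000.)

2471206592

  nb #####: next=#  (t=0,i=15, bit31=1)
  nb ####.: next=.  (t=0,i=17, bit30=0)
  nb ###.#: next=.  (t=1,i=16, bit29=0)
  nb ###..: next=#  (t=0,i=18, bit28=1)
  nb ##.##: next=.  (t=1,i=17, bit27=0)
  nb ##.#.: next=.  (t=0,i=3, bit26=0)
  nb ##..#: next=#  (t=0,i=11, bit25=1)
  nb ##...: next=#  (t=1,i=2, bit24=1)
  nb #.###: next=.  (t=1,i=18, bit23=0)
  nb #.##.: next=#  (t=7,i=14, bit22=1)
  nb #.#.#: next=.  (t=8,i=5, bit21=0)
  nb #.#..: next=.  (t=0,i=4, bit20=0)
  nb #..##: next=#  (t=0,i=0, bit19=1)
  nb #..#.: next=.  (t=5,i=7, bit18=0)
  nb #...#: next=#  (t=2,i=5, bit17=1)
  nb #....: next=#  (t=0,i=6, bit16=1)
  nb .####: next=#  (t=0,i=14, bit15=1)
  nb .###.: next=.  (t=2,i=2, bit14=0)
  nb .##.#: next=.  (t=0,i=2, bit13=0)
  nb .##..: next=#  (t=0,i=10, bit12=1)
  nb .#.##: next=#  (t=2,i=0, bit11=1)
  nb .#.#.: next=#  (t=6,i=18, bit10=1)
  nb .#..#: next=#  (t=1,i=7, bit9=1)
  nb .#...: next=.  (t=0,i=5, bit8=0)
  nb ..###: next=#  (t=0,i=13, bit7=1)
  nb ..##.: next=#  (t=0,i=1, bit6=1)
  nb ..#.#: next=.  (t=2,i=19, bit5=0)
  nb ..#..: next=.  (t=1,i=6, bit4=0)
  nb ...##: next=.  (t=0,i=8, bit3=0)
  nb ...#.: next=.  (t=1,i=5, bit2=0)
  nb ....#: next=.  (t=0,i=7, bit1=0)
  nb .....: next=.  (t=4,i=13, bit0=0)
  bits 10010011010010111001111011000000 = 2471206592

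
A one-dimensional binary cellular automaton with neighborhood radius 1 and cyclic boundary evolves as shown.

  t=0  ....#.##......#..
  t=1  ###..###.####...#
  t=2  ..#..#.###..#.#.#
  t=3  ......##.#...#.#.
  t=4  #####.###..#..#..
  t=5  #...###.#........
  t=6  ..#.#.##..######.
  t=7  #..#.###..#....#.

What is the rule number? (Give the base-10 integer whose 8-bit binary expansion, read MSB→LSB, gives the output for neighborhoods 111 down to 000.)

  ### -> .   bit 7 = 0  t=1,i=0
  ##. -> #   bit 6 = 1  t=0,i=7
  #.# -> #   bit 5 = 1  t=0,i=5
  #.. -> .   bit 4 = 0  t=0,i=8
  .## -> #   bit 3 = 1  t=0,i=6
  .#. -> .   bit 2 = 0  t=0,i=4
  ..# -> .   bit 1 = 0  t=0,i=3
  ... -> #   bit 0 = 1  t=0,i=0
  bits 01101001 = 105

105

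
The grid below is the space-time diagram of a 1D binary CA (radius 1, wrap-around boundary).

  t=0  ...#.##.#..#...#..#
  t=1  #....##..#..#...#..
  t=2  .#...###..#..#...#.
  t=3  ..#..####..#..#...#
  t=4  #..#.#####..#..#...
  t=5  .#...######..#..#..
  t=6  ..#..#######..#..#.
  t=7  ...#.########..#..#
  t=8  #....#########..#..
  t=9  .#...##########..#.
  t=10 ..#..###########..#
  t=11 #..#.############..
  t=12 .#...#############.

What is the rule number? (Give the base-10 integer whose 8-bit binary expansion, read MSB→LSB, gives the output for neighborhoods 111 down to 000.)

  nb ###: next=#  (t=2,i=6, bit7=1)
  nb ##.: next=#  (t=0,i=6, bit6=1)
  nb #.#: next=.  (t=0,i=4, bit5=0)
  nb #..: next=#  (t=0,i=0, bit4=1)
  nb .##: next=#  (t=0,i=5, bit3=1)
  nb .#.: next=.  (t=0,i=3, bit2=0)
  nb ..#: next=.  (t=0,i=2, bit1=0)
  nb ...: next=.  (t=0,i=1, bit0=0)
  bits 11011000 = 216

216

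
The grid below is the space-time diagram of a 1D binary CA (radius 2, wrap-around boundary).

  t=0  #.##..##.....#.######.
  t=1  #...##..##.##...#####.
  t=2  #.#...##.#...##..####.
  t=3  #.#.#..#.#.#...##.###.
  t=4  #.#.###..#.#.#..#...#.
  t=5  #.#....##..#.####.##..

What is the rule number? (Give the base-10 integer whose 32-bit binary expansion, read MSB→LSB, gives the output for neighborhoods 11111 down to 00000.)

  [31] ##### => #  t=0,i=17
  [30] ####. => #  t=0,i=19
  [29] ###.# => #  t=0,i=20
  [28] ###.. => .  t=4,i=6
  [27] ##.## => .  t=1,i=10
  [26] ##.#. => .  t=0,i=21
  [25] ##..# => #  t=0,i=4
  [24] ##... => #  t=0,i=8
  [23] #.### => .  t=0,i=15
  [22] #.##. => .  t=0,i=2
  [21] #.#.# => #  t=0,i=0
  [20] #.#.. => #  t=1,i=0
  [19] #..## => #  t=0,i=5
  [18] #..#. => #  t=3,i=6
  [17] #...# => #  t=1,i=2
  [16] #.... => #  t=0,i=9
  [15] .#### => #  t=0,i=16
  [14] .###. => .  t=3,i=19
  [13] .##.# => #  t=1,i=9
  [12] .##.. => .  t=0,i=3
  [11] .#.## => .  t=0,i=1
  [10] .#.#. => .  t=2,i=1
  [9] .#..# => #  t=3,i=5
  [8] .#... => .  t=1,i=1
  [7] ..### => .  t=1,i=16
  [6] ..##. => .  t=0,i=6
  [5] ..#.# => .  t=0,i=13
  [4] ..#.. => #  t=4,i=16
  [3] ...## => .  t=1,i=3
  [2] ...#. => #  t=0,i=12
  [1] ....# => #  t=0,i=11
  [0] ..... => .  t=0,i=10
  bits 11100011001111111010001000010110 = 3812598294

3812598294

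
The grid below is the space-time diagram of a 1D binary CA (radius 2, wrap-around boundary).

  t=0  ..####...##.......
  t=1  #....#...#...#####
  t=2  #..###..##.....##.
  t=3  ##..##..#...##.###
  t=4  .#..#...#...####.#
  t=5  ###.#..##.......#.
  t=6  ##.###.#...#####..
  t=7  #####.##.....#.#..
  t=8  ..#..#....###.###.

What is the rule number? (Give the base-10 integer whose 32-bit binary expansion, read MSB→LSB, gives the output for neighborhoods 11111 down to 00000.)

2626709079

  ##### -> #   bit 31 = 1  t=1,i=15
  ####. -> .   bit 30 = 0  t=0,i=4
  ###.# -> .   bit 29 = 0  t=4,i=15
  ###.. -> #   bit 28 = 1  t=0,i=5
  ##.## -> #   bit 27 = 1  t=3,i=14
  ##.#. -> #   bit 26 = 1  t=2,i=17
  ##..# -> .   bit 25 = 0  t=2,i=6
  ##... -> .   bit 24 = 0  t=0,i=6
  #.### -> #   bit 23 = 1  t=3,i=15
  #.##. -> .   bit 22 = 0  t=7,i=6
  #.#.# -> .   bit 21 = 0  t=4,i=17
  #.#.. -> #   bit 20 = 1  t=2,i=0
  #..## -> .   bit 19 = 0  t=2,i=2
  #..#. -> .   bit 18 = 0  t=3,i=7
  #...# -> .   bit 17 = 0  t=0,i=7
  #.... -> .   bit 16 = 0  t=0,i=12
  .#### -> .   bit 15 = 0  t=0,i=3
  .###. -> #   bit 14 = 1  t=2,i=4
  .##.# -> #   bit 13 = 1  t=2,i=16
  .##.. -> .   bit 12 = 0  t=0,i=10
  .#.## -> .   bit 11 = 0  t=5,i=17
  .#.#. -> #   bit 10 = 1  t=4,i=0
  .#..# -> #   bit 9 = 1  t=2,i=1
  .#... -> .   bit 8 = 0  t=1,i=6
  ..### -> .   bit 7 = 0  t=0,i=2
  ..##. -> #   bit 6 = 1  t=0,i=9
  ..#.# -> .   bit 5 = 0  t=5,i=16
  ..#.. -> #   bit 4 = 1  t=1,i=5
  ...## -> .   bit 3 = 0  t=0,i=1
  ...#. -> #   bit 2 = 1  t=1,i=4
  ....# -> #   bit 1 = 1  t=0,i=0
  ..... -> #   bit 0 = 1  t=0,i=13
  bits 10011100100100000110011001010111 = 2626709079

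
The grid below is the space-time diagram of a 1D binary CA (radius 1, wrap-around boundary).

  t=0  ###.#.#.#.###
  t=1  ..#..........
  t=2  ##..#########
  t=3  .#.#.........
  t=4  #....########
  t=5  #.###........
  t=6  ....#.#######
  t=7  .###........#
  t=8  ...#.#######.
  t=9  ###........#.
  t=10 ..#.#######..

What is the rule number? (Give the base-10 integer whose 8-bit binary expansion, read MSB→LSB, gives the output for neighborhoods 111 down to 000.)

  [7] ### => .  t=0,i=0
  [6] ##. => #  t=0,i=2
  [5] #.# => .  t=0,i=3
  [4] #.. => .  t=1,i=3
  [3] .## => .  t=0,i=10
  [2] .#. => .  t=0,i=4
  [1] ..# => #  t=1,i=1
  [0] ... => #  t=1,i=0
  bits 01000011 = 67

67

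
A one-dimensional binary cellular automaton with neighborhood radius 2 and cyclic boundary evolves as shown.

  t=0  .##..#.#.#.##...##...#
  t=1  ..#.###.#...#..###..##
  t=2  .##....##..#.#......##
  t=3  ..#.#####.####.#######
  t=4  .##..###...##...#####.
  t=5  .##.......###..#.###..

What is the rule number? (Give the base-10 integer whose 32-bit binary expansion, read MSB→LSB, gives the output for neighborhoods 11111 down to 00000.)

3289757295

  [31] ##### => #  t=3,i=6
  [30] ####. => #  t=3,i=7
  [29] ###.# => .  t=1,i=6
  [28] ###.. => .  t=1,i=17
  [27] ##.## => .  t=2,i=0
  [26] ##.#. => #  t=1,i=7
  [25] ##..# => .  t=0,i=3
  [24] ##... => .  t=0,i=13
  [23] #.### => .  t=1,i=4
  [22] #.##. => .  t=0,i=1
  [21] #.#.# => .  t=0,i=7
  [20] #.#.. => #  t=1,i=8
  [19] #..## => .  t=1,i=14
  [18] #..#. => #  t=0,i=4
  [17] #...# => .  t=0,i=14
  [16] #.... => #  t=2,i=4
  [15] .#### => #  t=3,i=5
  [14] .###. => .  t=1,i=5
  [13] .##.# => #  t=2,i=21
  [12] .##.. => #  t=0,i=2
  [11] .#.## => .  t=0,i=0
  [10] .#.#. => #  t=0,i=6
  [9] .#..# => #  t=1,i=13
  [8] .#... => .  t=1,i=9
  [7] ..### => .  t=1,i=15
  [6] ..##. => #  t=0,i=16
  [5] ..#.# => #  t=0,i=5
  [4] ..#.. => .  t=1,i=12
  [3] ...## => #  t=0,i=15
  [2] ...#. => #  t=0,i=20
  [1] ....# => #  t=2,i=5
  [0] ..... => #  t=2,i=16
  bits 11000100000101011011011001101111 = 3289757295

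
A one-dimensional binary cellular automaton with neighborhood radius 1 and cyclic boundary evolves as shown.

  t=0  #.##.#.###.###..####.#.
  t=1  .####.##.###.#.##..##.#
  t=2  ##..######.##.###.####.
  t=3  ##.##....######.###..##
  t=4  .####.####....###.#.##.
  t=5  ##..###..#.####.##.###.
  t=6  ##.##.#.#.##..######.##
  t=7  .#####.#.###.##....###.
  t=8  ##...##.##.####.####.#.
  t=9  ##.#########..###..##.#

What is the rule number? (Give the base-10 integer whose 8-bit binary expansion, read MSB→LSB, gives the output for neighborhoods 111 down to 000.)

107

  [7] ### => .  t=0,i=8
  [6] ##. => #  t=0,i=3
  [5] #.# => #  t=0,i=1
  [4] #.. => .  t=0,i=14
  [3] .## => #  t=0,i=2
  [2] .#. => .  t=0,i=0
  [1] ..# => #  t=0,i=15
  [0] ... => #  t=3,i=6
  bits 01101011 = 107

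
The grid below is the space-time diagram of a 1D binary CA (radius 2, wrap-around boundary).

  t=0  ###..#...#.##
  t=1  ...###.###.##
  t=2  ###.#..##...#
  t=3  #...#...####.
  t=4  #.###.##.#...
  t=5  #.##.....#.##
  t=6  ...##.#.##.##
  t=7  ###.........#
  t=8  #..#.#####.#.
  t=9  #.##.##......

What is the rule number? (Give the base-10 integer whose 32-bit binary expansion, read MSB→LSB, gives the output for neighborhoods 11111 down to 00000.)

  #####|.  b31=0 t=0,i=0
  ####.|.  b30=0 t=0,i=1
  ###.#|.  b29=0 t=1,i=5
  ###..|.  b28=0 t=0,i=2
  ##.##|.  b27=0 t=1,i=6
  ##.#.|.  b26=0 t=2,i=3
  ##..#|#  b25=1 t=0,i=3
  ##...|#  b24=1 t=1,i=0
  #.###|#  b23=1 t=0,i=11
  #.##.|.  b22=0 t=1,i=11
  #.#.#|.  b21=0 t=6,i=6
  #.#..|#  b20=1 t=2,i=4
  #..##|.  b19=0 t=2,i=6
  #..#.|#  b18=1 t=0,i=4
  #...#|#  b17=1 t=0,i=7
  #....|.  b16=0 t=5,i=5
  .####|#  b15=1 t=0,i=12
  .###.|#  b14=1 t=1,i=4
  .##.#|.  b13=0 t=4,i=7
  .##..|#  b12=1 t=1,i=12
  .#.##|.  b11=0 t=0,i=10
  .#.#.|.  b10=0 t=8,i=12
  .#..#|.  b9=0 t=2,i=5
  .#...|.  b8=0 t=0,i=6
  ..###|.  b7=0 t=1,i=3
  ..##.|.  b6=0 t=2,i=7
  ..#.#|#  b5=1 t=0,i=9
  ..#..|#  b4=1 t=0,i=5
  ...##|#  b3=1 t=1,i=2
  ...#.|#  b2=1 t=0,i=8
  ....#|.  b1=0 t=5,i=7
  .....|#  b0=1 t=5,i=6
  bits 00000011100101101101000000111101 = 60215357

60215357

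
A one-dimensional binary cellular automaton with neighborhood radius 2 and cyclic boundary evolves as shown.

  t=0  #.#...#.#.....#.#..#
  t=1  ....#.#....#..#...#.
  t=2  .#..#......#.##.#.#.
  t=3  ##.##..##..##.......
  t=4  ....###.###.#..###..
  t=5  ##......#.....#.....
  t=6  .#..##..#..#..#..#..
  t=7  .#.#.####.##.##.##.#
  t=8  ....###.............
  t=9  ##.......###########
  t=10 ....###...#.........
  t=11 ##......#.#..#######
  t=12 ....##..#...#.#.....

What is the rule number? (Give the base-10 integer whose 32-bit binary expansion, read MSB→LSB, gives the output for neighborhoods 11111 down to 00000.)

42899505

  [31] ##### => .  t=9,i=11
  [30] ####. => .  t=7,i=7
  [29] ###.# => .  t=4,i=6
  [28] ###.. => .  t=4,i=17
  [27] ##.## => .  t=3,i=2
  [26] ##.#. => .  t=0,i=1
  [25] ##..# => #  t=3,i=5
  [24] ##... => .  t=3,i=13
  [23] #.### => #  t=4,i=8
  [22] #.##. => .  t=2,i=13
  [21] #.#.# => .  t=2,i=16
  [20] #.#.. => .  t=0,i=2
  [19] #..## => #  t=0,i=18
  [18] #..#. => #  t=1,i=13
  [17] #...# => #  t=0,i=4
  [16] #.... => .  t=0,i=10
  [15] .#### => #  t=7,i=6
  [14] .###. => .  t=4,i=5
  [13] .##.# => .  t=0,i=0
  [12] .##.. => #  t=3,i=4
  [11] .#.## => #  t=2,i=12
  [10] .#.#. => .  t=0,i=7
  [9] .#..# => .  t=0,i=17
  [8] .#... => .  t=0,i=3
  [7] ..### => .  t=4,i=4
  [6] ..##. => .  t=0,i=19
  [5] ..#.# => #  t=0,i=6
  [4] ..#.. => #  t=1,i=11
  [3] ...## => .  t=3,i=19
  [2] ...#. => .  t=0,i=5
  [1] ....# => .  t=0,i=12
  [0] ..... => #  t=0,i=11
  bits 00000010100011101001100000110001 = 42899505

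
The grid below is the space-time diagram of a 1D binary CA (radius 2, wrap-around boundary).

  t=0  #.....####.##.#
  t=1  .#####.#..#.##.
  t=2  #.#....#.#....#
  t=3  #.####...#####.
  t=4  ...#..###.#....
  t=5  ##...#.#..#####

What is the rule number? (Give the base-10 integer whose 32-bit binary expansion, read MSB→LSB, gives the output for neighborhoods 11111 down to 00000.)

186638603

  ##### -> .   bit 31 = 0  t=1,i=3
  ####. -> .   bit 30 = 0  t=0,i=8
  ###.# -> .   bit 29 = 0  t=0,i=9
  ###.. -> .   bit 28 = 0  t=3,i=5
  ##.## -> #   bit 27 = 1  t=0,i=10
  ##.#. -> .   bit 26 = 0  t=1,i=6
  ##..# -> #   bit 25 = 1  t=1,i=14
  ##... -> #   bit 24 = 1  t=0,i=1
  #.### -> .   bit 23 = 0  t=3,i=2
  #.##. -> .   bit 22 = 0  t=0,i=11
  #.#.# -> .   bit 21 = 0  t=3,i=0
  #.#.. -> #   bit 20 = 1  t=1,i=7
  #..## -> #   bit 19 = 1  t=1,i=0
  #..#. -> #   bit 18 = 1  t=1,i=9
  #...# -> #   bit 17 = 1  t=3,i=7
  #.... -> #   bit 16 = 1  t=0,i=2
  .#### -> #   bit 15 = 1  t=0,i=7
  .###. -> #   bit 14 = 1  t=4,i=7
  .##.# -> #   bit 13 = 1  t=0,i=12
  .##.. -> .   bit 12 = 0  t=0,i=0
  .#.## -> .   bit 11 = 0  t=1,i=11
  .#.#. -> .   bit 10 = 0  t=2,i=8
  .#..# -> .   bit 9 = 0  t=1,i=8
  .#... -> #   bit 8 = 1  t=2,i=3
  ..### -> .   bit 7 = 0  t=0,i=6
  ..##. -> .   bit 6 = 0  t=2,i=14
  ..#.# -> .   bit 5 = 0  t=1,i=10
  ..#.. -> .   bit 4 = 0  t=4,i=3
  ...## -> #   bit 3 = 1  t=0,i=5
  ...#. -> .   bit 2 = 0  t=2,i=6
  ....# -> #   bit 1 = 1  t=0,i=4
  ..... -> #   bit 0 = 1  t=0,i=3
  bits 00001011000111111110000100001011 = 186638603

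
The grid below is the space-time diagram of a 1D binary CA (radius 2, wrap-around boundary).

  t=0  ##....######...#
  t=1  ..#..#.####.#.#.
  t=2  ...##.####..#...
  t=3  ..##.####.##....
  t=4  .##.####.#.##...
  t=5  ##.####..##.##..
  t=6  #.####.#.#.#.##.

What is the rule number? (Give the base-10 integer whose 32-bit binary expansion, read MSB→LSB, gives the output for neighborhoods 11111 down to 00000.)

  ##### -> #   bit 31 = 1  t=0,i=8
  ####. -> #   bit 30 = 1  t=0,i=10
  ###.# -> .   bit 29 = 0  t=1,i=10
  ###.. -> .   bit 28 = 0  t=0,i=1
  ##.## -> #   bit 27 = 1  t=2,i=5
  ##.#. -> .   bit 26 = 0  t=1,i=11
  ##..# -> #   bit 25 = 1  t=2,i=10
  ##... -> #   bit 24 = 1  t=0,i=2
  #.### -> #   bit 23 = 1  t=1,i=7
  #.##. -> .   bit 22 = 0  t=3,i=10
  #.#.# -> #   bit 21 = 1  t=1,i=12
  #.#.. -> .   bit 20 = 0  t=1,i=14
  #..## -> .   bit 19 = 0  t=5,i=8
  #..#. -> #   bit 18 = 1  t=1,i=4
  #...# -> .   bit 17 = 0  t=0,i=13
  #.... -> .   bit 16 = 0  t=0,i=3
  .#### -> #   bit 15 = 1  t=0,i=7
  .###. -> .   bit 14 = 0  t=0,i=0
  .##.# -> .   bit 13 = 0  t=2,i=4
  .##.. -> #   bit 12 = 1  t=3,i=11
  .#.## -> #   bit 11 = 1  t=1,i=6
  .#.#. -> .   bit 10 = 0  t=1,i=13
  .#..# -> #   bit 9 = 1  t=1,i=3
  .#... -> .   bit 8 = 0  t=1,i=15
  ..### -> .   bit 7 = 0  t=0,i=6
  ..##. -> #   bit 6 = 1  t=2,i=3
  ..#.# -> .   bit 5 = 0  t=1,i=5
  ..#.. -> .   bit 4 = 0  t=1,i=2
  ...## -> #   bit 3 = 1  t=0,i=5
  ...#. -> .   bit 2 = 0  t=1,i=1
  ....# -> .   bit 1 = 0  t=0,i=4
  ..... -> .   bit 0 = 0  t=2,i=0
  bits 11001011101001001001101001001000 = 3416562248

3416562248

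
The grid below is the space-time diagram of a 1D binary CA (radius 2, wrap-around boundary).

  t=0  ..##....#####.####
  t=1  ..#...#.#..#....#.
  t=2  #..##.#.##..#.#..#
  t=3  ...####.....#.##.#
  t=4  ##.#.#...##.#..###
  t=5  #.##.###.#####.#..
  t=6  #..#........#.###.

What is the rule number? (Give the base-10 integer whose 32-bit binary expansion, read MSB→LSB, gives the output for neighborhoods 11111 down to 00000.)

1144136675

  [31] ##### => .  t=0,i=10
  [30] ####. => #  t=0,i=11
  [29] ###.# => .  t=0,i=12
  [28] ###.. => .  t=0,i=17
  [27] ##.## => .  t=0,i=13
  [26] ##.#. => #  t=2,i=5
  [25] ##..# => .  t=0,i=0
  [24] ##... => .  t=0,i=4
  [23] #.### => .  t=0,i=14
  [22] #.##. => .  t=2,i=8
  [21] #.#.# => #  t=2,i=6
  [20] #.#.. => #  t=1,i=8
  [19] #..## => .  t=0,i=1
  [18] #..#. => .  t=1,i=10
  [17] #...# => #  t=1,i=0
  [16] #.... => .  t=0,i=5
  [15] .#### => .  t=0,i=9
  [14] .###. => .  t=5,i=6
  [13] .##.# => #  t=2,i=4
  [12] .##.. => .  t=0,i=3
  [11] .#.## => .  t=2,i=7
  [10] .#.#. => .  t=1,i=7
  [9] .#..# => #  t=1,i=9
  [8] .#... => #  t=1,i=3
  [7] ..### => #  t=0,i=8
  [6] ..##. => #  t=0,i=2
  [5] ..#.# => #  t=1,i=6
  [4] ..#.. => .  t=1,i=2
  [3] ...## => .  t=0,i=7
  [2] ...#. => .  t=1,i=1
  [1] ....# => #  t=0,i=6
  [0] ..... => #  t=3,i=9
  bits 01000100001100100010001111100011 = 1144136675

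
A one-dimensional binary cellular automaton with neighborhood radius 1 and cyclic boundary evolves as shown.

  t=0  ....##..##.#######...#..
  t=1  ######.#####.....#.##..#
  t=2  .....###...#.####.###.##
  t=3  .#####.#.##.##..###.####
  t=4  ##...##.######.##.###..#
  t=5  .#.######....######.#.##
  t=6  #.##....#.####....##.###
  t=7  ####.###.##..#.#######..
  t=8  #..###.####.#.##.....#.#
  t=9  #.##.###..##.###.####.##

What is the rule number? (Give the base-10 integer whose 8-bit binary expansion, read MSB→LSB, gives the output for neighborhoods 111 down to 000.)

  ### -> .   bit 7 = 0  t=0,i=12
  ##. -> #   bit 6 = 1  t=0,i=5
  #.# -> #   bit 5 = 1  t=0,i=10
  #.. -> .   bit 4 = 0  t=0,i=6
  .## -> #   bit 3 = 1  t=0,i=4
  .#. -> .   bit 2 = 0  t=0,i=21
  ..# -> #   bit 1 = 1  t=0,i=3
  ... -> #   bit 0 = 1  t=0,i=0
  bits 01101011 = 107

107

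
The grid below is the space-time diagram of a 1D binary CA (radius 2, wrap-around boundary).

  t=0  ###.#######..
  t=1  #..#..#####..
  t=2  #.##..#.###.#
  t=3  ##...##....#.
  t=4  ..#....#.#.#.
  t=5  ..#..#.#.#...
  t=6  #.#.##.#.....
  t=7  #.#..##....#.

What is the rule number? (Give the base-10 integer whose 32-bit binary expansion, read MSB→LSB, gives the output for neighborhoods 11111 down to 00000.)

3710132402

  #####|#  b31=1 t=0,i=6
  ####.|#  b30=1 t=0,i=9
  ###.#|.  b29=0 t=0,i=2
  ###..|#  b28=1 t=0,i=10
  ##.##|#  b27=1 t=0,i=3
  ##.#.|#  b26=1 t=6,i=6
  ##..#|.  b25=0 t=0,i=11
  ##...|#  b24=1 t=3,i=2
  #.###|.  b23=0 t=0,i=4
  #.##.|.  b22=0 t=2,i=2
  #.#.#|#  b21=1 t=4,i=9
  #.#..|.  b20=0 t=4,i=11
  #..##|.  b19=0 t=0,i=12
  #..#.|#  b18=1 t=1,i=2
  #...#|.  b17=0 t=3,i=3
  #....|.  b16=0 t=3,i=8
  .####|.  b15=0 t=0,i=5
  .###.|.  b14=0 t=0,i=1
  .##.#|#  b13=1 t=2,i=0
  .##..|.  b12=0 t=2,i=3
  .#.##|.  b11=0 t=2,i=7
  .#.#.|.  b10=0 t=4,i=8
  .#..#|.  b9=0 t=1,i=1
  .#...|.  b8=0 t=4,i=3
  ..###|#  b7=1 t=0,i=0
  ..##.|.  b6=0 t=3,i=5
  ..#.#|#  b5=1 t=2,i=6
  ..#..|#  b4=1 t=1,i=0
  ...##|.  b3=0 t=3,i=4
  ...#.|.  b2=0 t=3,i=10
  ....#|#  b1=1 t=3,i=9
  .....|.  b0=0 t=5,i=12
  bits 11011101001001000010000010110010 = 3710132402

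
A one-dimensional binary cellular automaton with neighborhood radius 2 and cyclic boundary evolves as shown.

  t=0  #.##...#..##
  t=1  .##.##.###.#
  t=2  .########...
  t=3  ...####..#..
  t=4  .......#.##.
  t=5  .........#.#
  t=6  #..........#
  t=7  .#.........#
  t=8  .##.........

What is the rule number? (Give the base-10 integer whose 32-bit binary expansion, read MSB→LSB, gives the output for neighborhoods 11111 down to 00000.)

2346345296

  nb #####: next=#  (t=2,i=3, bit31=1)
  nb ####.: next=.  (t=2,i=7, bit30=0)
  nb ###.#: next=.  (t=0,i=0, bit29=0)
  nb ###..: next=.  (t=2,i=8, bit28=0)
  nb ##.##: next=#  (t=0,i=1, bit27=1)
  nb ##.#.: next=.  (t=1,i=10, bit26=0)
  nb ##..#: next=#  (t=3,i=7, bit25=1)
  nb ##...: next=#  (t=0,i=4, bit24=1)
  nb #.###: next=#  (t=1,i=7, bit23=1)
  nb #.##.: next=#  (t=0,i=2, bit22=1)
  nb #.#.#: next=.  (t=1,i=11, bit21=0)
  nb #.#..: next=#  (t=5,i=11, bit20=1)
  nb #..##: next=#  (t=0,i=9, bit19=1)
  nb #..#.: next=.  (t=3,i=8, bit18=0)
  nb #...#: next=#  (t=0,i=5, bit17=1)
  nb #....: next=.  (t=2,i=10, bit16=0)
  nb .####: next=.  (t=2,i=2, bit15=0)
  nb .###.: next=#  (t=0,i=11, bit14=1)
  nb .##.#: next=#  (t=1,i=2, bit13=1)
  nb .##..: next=.  (t=0,i=3, bit12=0)
  nb .#.##: next=.  (t=1,i=0, bit11=0)
  nb .#.#.: next=.  (t=5,i=10, bit10=0)
  nb .#..#: next=#  (t=0,i=8, bit9=1)
  nb .#...: next=#  (t=3,i=10, bit8=1)
  nb ..###: next=.  (t=0,i=10, bit7=0)
  nb ..##.: next=#  (t=6,i=11, bit6=1)
  nb ..#.#: next=.  (t=4,i=7, bit5=0)
  nb ..#..: next=#  (t=0,i=7, bit4=1)
  nb ...##: next=.  (t=2,i=0, bit3=0)
  nb ...#.: next=.  (t=0,i=6, bit2=0)
  nb ....#: next=.  (t=2,i=11, bit1=0)
  nb .....: next=.  (t=3,i=0, bit0=0)
  bits 10001011110110100110001101010000 = 2346345296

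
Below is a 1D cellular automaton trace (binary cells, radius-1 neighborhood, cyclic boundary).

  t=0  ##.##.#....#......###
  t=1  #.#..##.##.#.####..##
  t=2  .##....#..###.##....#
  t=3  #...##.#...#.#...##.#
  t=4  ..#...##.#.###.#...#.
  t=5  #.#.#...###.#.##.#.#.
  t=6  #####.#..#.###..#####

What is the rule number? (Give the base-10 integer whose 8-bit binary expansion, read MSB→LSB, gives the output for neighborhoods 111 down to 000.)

165

  ### -> #   bit 7 = 1  t=0,i=0
  ##. -> .   bit 6 = 0  t=0,i=1
  #.# -> #   bit 5 = 1  t=0,i=2
  #.. -> .   bit 4 = 0  t=0,i=7
  .## -> .   bit 3 = 0  t=0,i=3
  .#. -> #   bit 2 = 1  t=0,i=6
  ..# -> .   bit 1 = 0  t=0,i=10
  ... -> #   bit 0 = 1  t=0,i=8
  bits 10100101 = 165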